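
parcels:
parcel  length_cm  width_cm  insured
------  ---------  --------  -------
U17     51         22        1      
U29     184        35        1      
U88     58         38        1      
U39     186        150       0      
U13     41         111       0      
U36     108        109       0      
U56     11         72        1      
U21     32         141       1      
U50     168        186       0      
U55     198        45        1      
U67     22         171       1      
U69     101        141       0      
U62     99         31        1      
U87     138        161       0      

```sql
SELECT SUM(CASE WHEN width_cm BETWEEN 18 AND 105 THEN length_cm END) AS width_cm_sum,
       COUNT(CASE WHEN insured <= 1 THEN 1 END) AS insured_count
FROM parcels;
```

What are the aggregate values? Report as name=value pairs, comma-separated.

width_cm_sum=601, insured_count=14

[width_cm_sum: width_cm BETWEEN 18 AND 105]
parcel=U17: ✓ → 51
parcel=U29: ✓ → 184
parcel=U88: ✓ → 58
parcel=U39: ✗
parcel=U13: ✗
parcel=U36: ✗
parcel=U56: ✓ → 11
parcel=U21: ✗
parcel=U50: ✗
parcel=U55: ✓ → 198
parcel=U67: ✗
parcel=U69: ✗
parcel=U62: ✓ → 99
parcel=U87: ✗
width_cm_sum = 51 + 184 + 58 + 11 + 198 + 99 = 601
—
[insured_count: insured <= 1]
parcel=U17: ✓ → 1
parcel=U29: ✓ → 1
parcel=U88: ✓ → 1
parcel=U39: ✓ → 1
parcel=U13: ✓ → 1
parcel=U36: ✓ → 1
parcel=U56: ✓ → 1
parcel=U21: ✓ → 1
parcel=U50: ✓ → 1
parcel=U55: ✓ → 1
parcel=U67: ✓ → 1
parcel=U69: ✓ → 1
parcel=U62: ✓ → 1
parcel=U87: ✓ → 1
insured_count = COUNT(1, 1, 1, 1, 1, 1, 1, 1, 1, 1, 1, 1, 1, 1) = 14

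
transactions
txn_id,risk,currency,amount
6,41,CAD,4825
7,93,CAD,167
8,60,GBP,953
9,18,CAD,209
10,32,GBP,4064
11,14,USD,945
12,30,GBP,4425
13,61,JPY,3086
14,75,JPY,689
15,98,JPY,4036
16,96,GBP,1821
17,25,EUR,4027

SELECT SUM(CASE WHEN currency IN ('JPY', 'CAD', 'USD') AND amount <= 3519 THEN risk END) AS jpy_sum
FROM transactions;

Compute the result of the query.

261

txn_id=6: ✗
txn_id=7: ✓ → 93
txn_id=8: ✗
txn_id=9: ✓ → 18
txn_id=10: ✗
txn_id=11: ✓ → 14
txn_id=12: ✗
txn_id=13: ✓ → 61
txn_id=14: ✓ → 75
txn_id=15: ✗
txn_id=16: ✗
txn_id=17: ✗
jpy_sum = 93 + 18 + 14 + 61 + 75 = 261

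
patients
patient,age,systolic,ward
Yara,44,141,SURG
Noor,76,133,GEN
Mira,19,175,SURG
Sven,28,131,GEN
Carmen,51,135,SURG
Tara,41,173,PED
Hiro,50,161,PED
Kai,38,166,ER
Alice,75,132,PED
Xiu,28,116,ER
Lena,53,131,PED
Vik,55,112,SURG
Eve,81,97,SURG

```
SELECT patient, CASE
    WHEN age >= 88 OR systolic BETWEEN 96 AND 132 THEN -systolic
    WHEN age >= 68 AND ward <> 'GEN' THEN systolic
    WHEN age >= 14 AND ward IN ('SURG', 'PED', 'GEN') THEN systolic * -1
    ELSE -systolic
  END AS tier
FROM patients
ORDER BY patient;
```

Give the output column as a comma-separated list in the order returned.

-132, -135, -97, -161, -166, -131, -175, -133, -131, -173, -112, -116, -141

patient=Alice: age >= 88 OR systolic BETWEEN 96 AND 132 → -132
patient=Carmen: age >= 14 AND ward IN ('SURG', 'PED', 'GEN') → -135
patient=Eve: age >= 88 OR systolic BETWEEN 96 AND 132 → -97
patient=Hiro: age >= 14 AND ward IN ('SURG', 'PED', 'GEN') → -161
patient=Kai: ELSE → -166
patient=Lena: age >= 88 OR systolic BETWEEN 96 AND 132 → -131
patient=Mira: age >= 14 AND ward IN ('SURG', 'PED', 'GEN') → -175
patient=Noor: age >= 14 AND ward IN ('SURG', 'PED', 'GEN') → -133
patient=Sven: age >= 88 OR systolic BETWEEN 96 AND 132 → -131
patient=Tara: age >= 14 AND ward IN ('SURG', 'PED', 'GEN') → -173
patient=Vik: age >= 88 OR systolic BETWEEN 96 AND 132 → -112
patient=Xiu: age >= 88 OR systolic BETWEEN 96 AND 132 → -116
patient=Yara: age >= 14 AND ward IN ('SURG', 'PED', 'GEN') → -141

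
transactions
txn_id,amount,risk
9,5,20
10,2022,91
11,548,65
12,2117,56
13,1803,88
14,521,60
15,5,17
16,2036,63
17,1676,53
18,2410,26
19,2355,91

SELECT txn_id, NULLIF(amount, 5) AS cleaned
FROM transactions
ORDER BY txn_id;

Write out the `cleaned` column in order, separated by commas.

NULL, 2022, 548, 2117, 1803, 521, NULL, 2036, 1676, 2410, 2355

txn_id=9: amount=5 vs 5: equal → NULL
txn_id=10: amount=2022 vs 5: differ → 2022
txn_id=11: amount=548 vs 5: differ → 548
txn_id=12: amount=2117 vs 5: differ → 2117
txn_id=13: amount=1803 vs 5: differ → 1803
txn_id=14: amount=521 vs 5: differ → 521
txn_id=15: amount=5 vs 5: equal → NULL
txn_id=16: amount=2036 vs 5: differ → 2036
txn_id=17: amount=1676 vs 5: differ → 1676
txn_id=18: amount=2410 vs 5: differ → 2410
txn_id=19: amount=2355 vs 5: differ → 2355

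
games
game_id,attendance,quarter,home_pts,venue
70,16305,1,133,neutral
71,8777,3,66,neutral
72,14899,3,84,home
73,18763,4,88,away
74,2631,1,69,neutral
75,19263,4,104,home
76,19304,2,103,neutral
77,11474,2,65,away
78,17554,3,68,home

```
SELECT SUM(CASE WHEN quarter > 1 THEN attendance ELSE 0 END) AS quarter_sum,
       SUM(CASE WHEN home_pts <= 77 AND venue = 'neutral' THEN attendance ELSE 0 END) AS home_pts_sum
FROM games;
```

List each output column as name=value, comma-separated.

[quarter_sum: quarter > 1]
game_id=70: ✗
game_id=71: ✓ → 8777
game_id=72: ✓ → 14899
game_id=73: ✓ → 18763
game_id=74: ✗
game_id=75: ✓ → 19263
game_id=76: ✓ → 19304
game_id=77: ✓ → 11474
game_id=78: ✓ → 17554
quarter_sum = 8777 + 14899 + 18763 + 19263 + 19304 + 11474 + 17554 = 110034
—
[home_pts_sum: home_pts <= 77 AND venue = 'neutral']
game_id=70: ✗
game_id=71: ✓ → 8777
game_id=72: ✗
game_id=73: ✗
game_id=74: ✓ → 2631
game_id=75: ✗
game_id=76: ✗
game_id=77: ✗
game_id=78: ✗
home_pts_sum = 8777 + 2631 = 11408

quarter_sum=110034, home_pts_sum=11408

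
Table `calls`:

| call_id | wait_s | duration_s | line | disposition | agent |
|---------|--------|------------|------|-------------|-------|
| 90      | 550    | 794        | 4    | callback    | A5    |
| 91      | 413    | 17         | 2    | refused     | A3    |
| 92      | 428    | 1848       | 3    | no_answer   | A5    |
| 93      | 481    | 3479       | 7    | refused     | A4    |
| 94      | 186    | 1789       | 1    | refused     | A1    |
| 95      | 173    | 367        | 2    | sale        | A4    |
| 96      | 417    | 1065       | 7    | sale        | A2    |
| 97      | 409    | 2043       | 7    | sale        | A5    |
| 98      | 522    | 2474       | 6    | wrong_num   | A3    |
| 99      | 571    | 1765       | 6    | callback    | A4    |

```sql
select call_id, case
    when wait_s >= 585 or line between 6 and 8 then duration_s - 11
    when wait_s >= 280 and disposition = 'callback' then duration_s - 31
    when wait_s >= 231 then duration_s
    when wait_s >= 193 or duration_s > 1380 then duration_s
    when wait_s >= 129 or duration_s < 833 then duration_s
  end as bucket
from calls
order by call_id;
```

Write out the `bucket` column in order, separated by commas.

763, 17, 1848, 3468, 1789, 367, 1054, 2032, 2463, 1754

call_id=90: wait_s >= 280 and disposition = 'callback' → 763
call_id=91: wait_s >= 231 → 17
call_id=92: wait_s >= 231 → 1848
call_id=93: wait_s >= 585 or line between 6 and 8 → 3468
call_id=94: wait_s >= 193 or duration_s > 1380 → 1789
call_id=95: wait_s >= 129 or duration_s < 833 → 367
call_id=96: wait_s >= 585 or line between 6 and 8 → 1054
call_id=97: wait_s >= 585 or line between 6 and 8 → 2032
call_id=98: wait_s >= 585 or line between 6 and 8 → 2463
call_id=99: wait_s >= 585 or line between 6 and 8 → 1754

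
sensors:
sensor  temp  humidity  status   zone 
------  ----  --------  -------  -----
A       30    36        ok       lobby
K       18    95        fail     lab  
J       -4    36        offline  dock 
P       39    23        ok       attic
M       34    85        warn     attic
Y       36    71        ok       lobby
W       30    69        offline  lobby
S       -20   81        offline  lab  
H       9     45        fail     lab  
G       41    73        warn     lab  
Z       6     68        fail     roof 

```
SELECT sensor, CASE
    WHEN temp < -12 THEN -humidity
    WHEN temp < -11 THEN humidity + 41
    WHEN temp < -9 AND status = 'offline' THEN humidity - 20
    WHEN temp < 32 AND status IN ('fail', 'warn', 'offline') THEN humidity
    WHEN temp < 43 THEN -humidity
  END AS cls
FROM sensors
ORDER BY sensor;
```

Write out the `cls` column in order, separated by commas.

-36, -73, 45, 36, 95, -85, -23, -81, 69, -71, 68

sensor=A: temp < 43 → -36
sensor=G: temp < 43 → -73
sensor=H: temp < 32 AND status IN ('fail', 'warn', 'offline') → 45
sensor=J: temp < 32 AND status IN ('fail', 'warn', 'offline') → 36
sensor=K: temp < 32 AND status IN ('fail', 'warn', 'offline') → 95
sensor=M: temp < 43 → -85
sensor=P: temp < 43 → -23
sensor=S: temp < -12 → -81
sensor=W: temp < 32 AND status IN ('fail', 'warn', 'offline') → 69
sensor=Y: temp < 43 → -71
sensor=Z: temp < 32 AND status IN ('fail', 'warn', 'offline') → 68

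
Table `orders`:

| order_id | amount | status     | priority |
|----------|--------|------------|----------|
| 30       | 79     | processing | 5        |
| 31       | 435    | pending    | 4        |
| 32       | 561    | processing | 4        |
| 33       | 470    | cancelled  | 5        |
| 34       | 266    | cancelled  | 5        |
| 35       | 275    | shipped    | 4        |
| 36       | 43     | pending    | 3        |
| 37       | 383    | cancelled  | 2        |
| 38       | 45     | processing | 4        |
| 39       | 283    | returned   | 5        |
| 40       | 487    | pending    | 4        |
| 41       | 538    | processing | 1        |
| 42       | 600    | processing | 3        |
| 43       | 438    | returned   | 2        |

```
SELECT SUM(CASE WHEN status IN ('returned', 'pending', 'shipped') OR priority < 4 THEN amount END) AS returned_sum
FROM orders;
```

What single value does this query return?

order_id=30: ✗
order_id=31: ✓ → 435
order_id=32: ✗
order_id=33: ✗
order_id=34: ✗
order_id=35: ✓ → 275
order_id=36: ✓ → 43
order_id=37: ✓ → 383
order_id=38: ✗
order_id=39: ✓ → 283
order_id=40: ✓ → 487
order_id=41: ✓ → 538
order_id=42: ✓ → 600
order_id=43: ✓ → 438
returned_sum = 435 + 275 + 43 + 383 + 283 + 487 + 538 + 600 + 438 = 3482

3482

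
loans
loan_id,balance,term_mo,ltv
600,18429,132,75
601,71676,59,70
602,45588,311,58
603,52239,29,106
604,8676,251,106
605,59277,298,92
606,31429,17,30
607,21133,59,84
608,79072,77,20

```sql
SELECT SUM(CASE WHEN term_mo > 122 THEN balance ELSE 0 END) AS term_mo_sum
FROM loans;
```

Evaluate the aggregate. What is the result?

131970

loan_id=600: ✓ → 18429
loan_id=601: ✗
loan_id=602: ✓ → 45588
loan_id=603: ✗
loan_id=604: ✓ → 8676
loan_id=605: ✓ → 59277
loan_id=606: ✗
loan_id=607: ✗
loan_id=608: ✗
term_mo_sum = 18429 + 45588 + 8676 + 59277 = 131970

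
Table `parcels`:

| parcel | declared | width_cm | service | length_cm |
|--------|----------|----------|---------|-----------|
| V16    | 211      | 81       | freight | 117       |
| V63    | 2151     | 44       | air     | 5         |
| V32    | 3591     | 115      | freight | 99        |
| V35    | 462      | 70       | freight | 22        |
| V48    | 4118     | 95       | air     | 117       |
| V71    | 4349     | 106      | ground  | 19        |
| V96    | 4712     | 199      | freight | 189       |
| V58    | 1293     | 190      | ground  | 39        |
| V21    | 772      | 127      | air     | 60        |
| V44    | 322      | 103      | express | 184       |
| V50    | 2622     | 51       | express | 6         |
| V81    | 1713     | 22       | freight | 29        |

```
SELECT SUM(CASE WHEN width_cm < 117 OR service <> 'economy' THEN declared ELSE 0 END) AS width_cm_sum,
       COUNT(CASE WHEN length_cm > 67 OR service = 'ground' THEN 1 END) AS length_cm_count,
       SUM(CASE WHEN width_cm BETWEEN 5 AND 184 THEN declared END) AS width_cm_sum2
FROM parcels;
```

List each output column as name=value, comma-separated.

width_cm_sum=26316, length_cm_count=7, width_cm_sum2=20311

[width_cm_sum: width_cm < 117 OR service <> 'economy']
parcel=V16: ✓ → 211
parcel=V63: ✓ → 2151
parcel=V32: ✓ → 3591
parcel=V35: ✓ → 462
parcel=V48: ✓ → 4118
parcel=V71: ✓ → 4349
parcel=V96: ✓ → 4712
parcel=V58: ✓ → 1293
parcel=V21: ✓ → 772
parcel=V44: ✓ → 322
parcel=V50: ✓ → 2622
parcel=V81: ✓ → 1713
width_cm_sum = 211 + 2151 + 3591 + 462 + 4118 + 4349 + 4712 + 1293 + 772 + 322 + 2622 + 1713 = 26316
—
[length_cm_count: length_cm > 67 OR service = 'ground']
parcel=V16: ✓ → 1
parcel=V63: ✗
parcel=V32: ✓ → 1
parcel=V35: ✗
parcel=V48: ✓ → 1
parcel=V71: ✓ → 1
parcel=V96: ✓ → 1
parcel=V58: ✓ → 1
parcel=V21: ✗
parcel=V44: ✓ → 1
parcel=V50: ✗
parcel=V81: ✗
length_cm_count = COUNT(1, 1, 1, 1, 1, 1, 1) = 7
—
[width_cm_sum2: width_cm BETWEEN 5 AND 184]
parcel=V16: ✓ → 211
parcel=V63: ✓ → 2151
parcel=V32: ✓ → 3591
parcel=V35: ✓ → 462
parcel=V48: ✓ → 4118
parcel=V71: ✓ → 4349
parcel=V96: ✗
parcel=V58: ✗
parcel=V21: ✓ → 772
parcel=V44: ✓ → 322
parcel=V50: ✓ → 2622
parcel=V81: ✓ → 1713
width_cm_sum2 = 211 + 2151 + 3591 + 462 + 4118 + 4349 + 772 + 322 + 2622 + 1713 = 20311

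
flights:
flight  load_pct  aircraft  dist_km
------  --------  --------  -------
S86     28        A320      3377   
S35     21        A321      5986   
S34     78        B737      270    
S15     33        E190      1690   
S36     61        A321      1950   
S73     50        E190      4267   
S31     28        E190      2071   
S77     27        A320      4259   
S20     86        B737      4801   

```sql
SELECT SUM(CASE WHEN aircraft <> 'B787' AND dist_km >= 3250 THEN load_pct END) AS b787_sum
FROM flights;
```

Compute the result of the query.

flight=S86: ✓ → 28
flight=S35: ✓ → 21
flight=S34: ✗
flight=S15: ✗
flight=S36: ✗
flight=S73: ✓ → 50
flight=S31: ✗
flight=S77: ✓ → 27
flight=S20: ✓ → 86
b787_sum = 28 + 21 + 50 + 27 + 86 = 212

212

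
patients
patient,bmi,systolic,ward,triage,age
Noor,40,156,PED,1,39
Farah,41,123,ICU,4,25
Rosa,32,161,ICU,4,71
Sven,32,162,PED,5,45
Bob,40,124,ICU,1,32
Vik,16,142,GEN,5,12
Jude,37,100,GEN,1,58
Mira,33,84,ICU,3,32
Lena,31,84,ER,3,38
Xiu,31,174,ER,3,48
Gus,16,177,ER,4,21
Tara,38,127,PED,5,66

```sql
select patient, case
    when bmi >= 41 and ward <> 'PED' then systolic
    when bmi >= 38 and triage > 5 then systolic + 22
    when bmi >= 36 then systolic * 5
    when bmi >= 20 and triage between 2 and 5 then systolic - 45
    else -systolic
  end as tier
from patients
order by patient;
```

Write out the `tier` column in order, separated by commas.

620, 123, -177, 500, 39, 39, 780, 116, 117, 635, -142, 129

patient=Bob: bmi >= 36 → 620
patient=Farah: bmi >= 41 and ward <> 'PED' → 123
patient=Gus: ELSE → -177
patient=Jude: bmi >= 36 → 500
patient=Lena: bmi >= 20 and triage between 2 and 5 → 39
patient=Mira: bmi >= 20 and triage between 2 and 5 → 39
patient=Noor: bmi >= 36 → 780
patient=Rosa: bmi >= 20 and triage between 2 and 5 → 116
patient=Sven: bmi >= 20 and triage between 2 and 5 → 117
patient=Tara: bmi >= 36 → 635
patient=Vik: ELSE → -142
patient=Xiu: bmi >= 20 and triage between 2 and 5 → 129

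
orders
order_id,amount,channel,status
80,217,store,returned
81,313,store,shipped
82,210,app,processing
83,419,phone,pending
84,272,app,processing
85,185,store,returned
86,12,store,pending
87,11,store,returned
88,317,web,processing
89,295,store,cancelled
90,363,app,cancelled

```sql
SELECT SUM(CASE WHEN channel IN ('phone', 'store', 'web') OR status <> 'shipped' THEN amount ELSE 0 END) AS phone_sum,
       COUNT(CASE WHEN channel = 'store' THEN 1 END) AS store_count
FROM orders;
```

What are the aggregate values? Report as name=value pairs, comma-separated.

[phone_sum: channel IN ('phone', 'store', 'web') OR status <> 'shipped']
order_id=80: ✓ → 217
order_id=81: ✓ → 313
order_id=82: ✓ → 210
order_id=83: ✓ → 419
order_id=84: ✓ → 272
order_id=85: ✓ → 185
order_id=86: ✓ → 12
order_id=87: ✓ → 11
order_id=88: ✓ → 317
order_id=89: ✓ → 295
order_id=90: ✓ → 363
phone_sum = 217 + 313 + 210 + 419 + 272 + 185 + 12 + 11 + 317 + 295 + 363 = 2614
—
[store_count: channel = 'store']
order_id=80: ✓ → 1
order_id=81: ✓ → 1
order_id=82: ✗
order_id=83: ✗
order_id=84: ✗
order_id=85: ✓ → 1
order_id=86: ✓ → 1
order_id=87: ✓ → 1
order_id=88: ✗
order_id=89: ✓ → 1
order_id=90: ✗
store_count = COUNT(1, 1, 1, 1, 1, 1) = 6

phone_sum=2614, store_count=6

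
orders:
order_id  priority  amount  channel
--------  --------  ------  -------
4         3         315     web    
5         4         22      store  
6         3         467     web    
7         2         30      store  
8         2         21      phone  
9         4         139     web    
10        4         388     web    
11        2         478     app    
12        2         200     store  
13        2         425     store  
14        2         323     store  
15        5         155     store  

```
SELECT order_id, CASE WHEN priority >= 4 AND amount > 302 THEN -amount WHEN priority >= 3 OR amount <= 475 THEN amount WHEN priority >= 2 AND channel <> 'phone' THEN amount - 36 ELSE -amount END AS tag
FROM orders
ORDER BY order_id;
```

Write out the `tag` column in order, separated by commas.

order_id=4: priority >= 3 OR amount <= 475 → 315
order_id=5: priority >= 3 OR amount <= 475 → 22
order_id=6: priority >= 3 OR amount <= 475 → 467
order_id=7: priority >= 3 OR amount <= 475 → 30
order_id=8: priority >= 3 OR amount <= 475 → 21
order_id=9: priority >= 3 OR amount <= 475 → 139
order_id=10: priority >= 4 AND amount > 302 → -388
order_id=11: priority >= 2 AND channel <> 'phone' → 442
order_id=12: priority >= 3 OR amount <= 475 → 200
order_id=13: priority >= 3 OR amount <= 475 → 425
order_id=14: priority >= 3 OR amount <= 475 → 323
order_id=15: priority >= 3 OR amount <= 475 → 155

315, 22, 467, 30, 21, 139, -388, 442, 200, 425, 323, 155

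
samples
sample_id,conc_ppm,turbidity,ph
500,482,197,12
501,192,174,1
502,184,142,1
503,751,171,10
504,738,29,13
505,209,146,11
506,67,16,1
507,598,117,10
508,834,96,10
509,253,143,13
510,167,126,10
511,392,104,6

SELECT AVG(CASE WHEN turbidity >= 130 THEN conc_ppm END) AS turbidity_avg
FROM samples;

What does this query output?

345.1666666667

sample_id=500: ✓ → 482
sample_id=501: ✓ → 192
sample_id=502: ✓ → 184
sample_id=503: ✓ → 751
sample_id=504: ✗
sample_id=505: ✓ → 209
sample_id=506: ✗
sample_id=507: ✗
sample_id=508: ✗
sample_id=509: ✓ → 253
sample_id=510: ✗
sample_id=511: ✗
turbidity_avg = (482 + 192 + 184 + 751 + 209 + 253) / 6 = 345.1666666667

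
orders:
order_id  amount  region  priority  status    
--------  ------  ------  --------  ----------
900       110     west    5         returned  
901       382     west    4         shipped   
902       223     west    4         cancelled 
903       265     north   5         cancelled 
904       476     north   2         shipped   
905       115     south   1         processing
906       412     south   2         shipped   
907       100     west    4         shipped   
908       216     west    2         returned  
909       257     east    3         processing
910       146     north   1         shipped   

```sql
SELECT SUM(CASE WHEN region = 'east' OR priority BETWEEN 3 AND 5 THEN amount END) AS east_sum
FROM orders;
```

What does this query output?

order_id=900: ✓ → 110
order_id=901: ✓ → 382
order_id=902: ✓ → 223
order_id=903: ✓ → 265
order_id=904: ✗
order_id=905: ✗
order_id=906: ✗
order_id=907: ✓ → 100
order_id=908: ✗
order_id=909: ✓ → 257
order_id=910: ✗
east_sum = 110 + 382 + 223 + 265 + 100 + 257 = 1337

1337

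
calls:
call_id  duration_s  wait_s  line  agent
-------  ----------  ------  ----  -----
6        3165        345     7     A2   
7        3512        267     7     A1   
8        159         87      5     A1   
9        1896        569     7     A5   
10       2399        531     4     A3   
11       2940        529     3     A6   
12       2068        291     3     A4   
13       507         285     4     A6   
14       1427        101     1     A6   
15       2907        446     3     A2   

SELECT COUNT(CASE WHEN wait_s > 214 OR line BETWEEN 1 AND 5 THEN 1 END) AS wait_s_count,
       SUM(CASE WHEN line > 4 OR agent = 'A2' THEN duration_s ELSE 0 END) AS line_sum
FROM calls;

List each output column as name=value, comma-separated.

[wait_s_count: wait_s > 214 OR line BETWEEN 1 AND 5]
call_id=6: ✓ → 1
call_id=7: ✓ → 1
call_id=8: ✓ → 1
call_id=9: ✓ → 1
call_id=10: ✓ → 1
call_id=11: ✓ → 1
call_id=12: ✓ → 1
call_id=13: ✓ → 1
call_id=14: ✓ → 1
call_id=15: ✓ → 1
wait_s_count = COUNT(1, 1, 1, 1, 1, 1, 1, 1, 1, 1) = 10
—
[line_sum: line > 4 OR agent = 'A2']
call_id=6: ✓ → 3165
call_id=7: ✓ → 3512
call_id=8: ✓ → 159
call_id=9: ✓ → 1896
call_id=10: ✗
call_id=11: ✗
call_id=12: ✗
call_id=13: ✗
call_id=14: ✗
call_id=15: ✓ → 2907
line_sum = 3165 + 3512 + 159 + 1896 + 2907 = 11639

wait_s_count=10, line_sum=11639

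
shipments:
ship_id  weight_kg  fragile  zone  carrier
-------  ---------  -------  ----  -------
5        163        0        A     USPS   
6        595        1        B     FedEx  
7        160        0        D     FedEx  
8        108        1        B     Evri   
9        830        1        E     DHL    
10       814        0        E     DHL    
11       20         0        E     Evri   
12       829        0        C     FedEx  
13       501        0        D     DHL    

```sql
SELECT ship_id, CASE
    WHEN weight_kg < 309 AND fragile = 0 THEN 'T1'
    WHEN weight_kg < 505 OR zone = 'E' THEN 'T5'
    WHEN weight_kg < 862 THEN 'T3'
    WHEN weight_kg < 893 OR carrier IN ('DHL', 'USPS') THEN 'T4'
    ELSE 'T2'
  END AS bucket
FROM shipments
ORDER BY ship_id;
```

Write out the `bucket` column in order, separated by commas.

T1, T3, T1, T5, T5, T5, T1, T3, T5

ship_id=5: weight_kg < 309 AND fragile = 0 → T1
ship_id=6: weight_kg < 862 → T3
ship_id=7: weight_kg < 309 AND fragile = 0 → T1
ship_id=8: weight_kg < 505 OR zone = 'E' → T5
ship_id=9: weight_kg < 505 OR zone = 'E' → T5
ship_id=10: weight_kg < 505 OR zone = 'E' → T5
ship_id=11: weight_kg < 309 AND fragile = 0 → T1
ship_id=12: weight_kg < 862 → T3
ship_id=13: weight_kg < 505 OR zone = 'E' → T5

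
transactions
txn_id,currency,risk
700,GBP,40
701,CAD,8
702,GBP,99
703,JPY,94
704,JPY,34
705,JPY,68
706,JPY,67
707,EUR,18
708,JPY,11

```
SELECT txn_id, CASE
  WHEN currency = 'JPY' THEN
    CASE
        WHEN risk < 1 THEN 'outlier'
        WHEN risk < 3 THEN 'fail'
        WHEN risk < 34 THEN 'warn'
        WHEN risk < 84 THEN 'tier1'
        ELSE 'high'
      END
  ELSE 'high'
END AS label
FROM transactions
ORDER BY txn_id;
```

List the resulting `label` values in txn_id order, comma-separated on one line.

high, high, high, high, tier1, tier1, tier1, high, warn

txn_id=700: currency='GBP' → outer ELSE → high
txn_id=701: currency='CAD' → outer ELSE → high
txn_id=702: currency='GBP' → outer ELSE → high
txn_id=703: currency='JPY' → inner[ELSE] → high
txn_id=704: currency='JPY' → inner[risk < 84] → tier1
txn_id=705: currency='JPY' → inner[risk < 84] → tier1
txn_id=706: currency='JPY' → inner[risk < 84] → tier1
txn_id=707: currency='EUR' → outer ELSE → high
txn_id=708: currency='JPY' → inner[risk < 34] → warn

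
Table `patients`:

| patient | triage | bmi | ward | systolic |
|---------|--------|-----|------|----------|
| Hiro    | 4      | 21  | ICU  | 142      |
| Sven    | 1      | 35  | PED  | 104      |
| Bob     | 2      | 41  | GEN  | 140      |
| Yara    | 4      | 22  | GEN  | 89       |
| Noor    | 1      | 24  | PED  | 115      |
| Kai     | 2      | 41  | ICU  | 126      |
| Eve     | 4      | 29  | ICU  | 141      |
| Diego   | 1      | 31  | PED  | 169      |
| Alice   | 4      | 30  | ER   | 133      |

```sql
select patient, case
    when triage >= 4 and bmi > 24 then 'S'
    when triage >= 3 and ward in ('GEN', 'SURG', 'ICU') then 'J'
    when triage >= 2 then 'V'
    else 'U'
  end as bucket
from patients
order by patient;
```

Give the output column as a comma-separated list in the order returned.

S, V, U, S, J, V, U, U, J

patient=Alice: triage >= 4 and bmi > 24 → S
patient=Bob: triage >= 2 → V
patient=Diego: ELSE → U
patient=Eve: triage >= 4 and bmi > 24 → S
patient=Hiro: triage >= 3 and ward in ('GEN', 'SURG', 'ICU') → J
patient=Kai: triage >= 2 → V
patient=Noor: ELSE → U
patient=Sven: ELSE → U
patient=Yara: triage >= 3 and ward in ('GEN', 'SURG', 'ICU') → J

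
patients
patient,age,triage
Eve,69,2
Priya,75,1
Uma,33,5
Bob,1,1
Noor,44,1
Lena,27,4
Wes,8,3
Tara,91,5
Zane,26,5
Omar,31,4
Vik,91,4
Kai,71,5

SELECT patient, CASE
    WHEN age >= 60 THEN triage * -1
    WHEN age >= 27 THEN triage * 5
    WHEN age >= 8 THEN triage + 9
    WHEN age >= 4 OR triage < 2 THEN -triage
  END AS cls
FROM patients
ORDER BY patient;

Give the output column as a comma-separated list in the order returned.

patient=Bob: age >= 4 OR triage < 2 → -1
patient=Eve: age >= 60 → -2
patient=Kai: age >= 60 → -5
patient=Lena: age >= 27 → 20
patient=Noor: age >= 27 → 5
patient=Omar: age >= 27 → 20
patient=Priya: age >= 60 → -1
patient=Tara: age >= 60 → -5
patient=Uma: age >= 27 → 25
patient=Vik: age >= 60 → -4
patient=Wes: age >= 8 → 12
patient=Zane: age >= 8 → 14

-1, -2, -5, 20, 5, 20, -1, -5, 25, -4, 12, 14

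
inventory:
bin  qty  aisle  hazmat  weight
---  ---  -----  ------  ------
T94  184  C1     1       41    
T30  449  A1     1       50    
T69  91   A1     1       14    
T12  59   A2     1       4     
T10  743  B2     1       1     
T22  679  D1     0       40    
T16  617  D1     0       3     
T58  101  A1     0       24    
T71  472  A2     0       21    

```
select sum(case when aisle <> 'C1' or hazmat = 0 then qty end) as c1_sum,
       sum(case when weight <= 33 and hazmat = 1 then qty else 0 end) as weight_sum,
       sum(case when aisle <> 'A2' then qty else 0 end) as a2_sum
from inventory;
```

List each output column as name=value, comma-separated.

c1_sum=3211, weight_sum=893, a2_sum=2864

[c1_sum: aisle <> 'C1' or hazmat = 0]
bin=T94: ✗
bin=T30: ✓ → 449
bin=T69: ✓ → 91
bin=T12: ✓ → 59
bin=T10: ✓ → 743
bin=T22: ✓ → 679
bin=T16: ✓ → 617
bin=T58: ✓ → 101
bin=T71: ✓ → 472
c1_sum = 449 + 91 + 59 + 743 + 679 + 617 + 101 + 472 = 3211
—
[weight_sum: weight <= 33 and hazmat = 1]
bin=T94: ✗
bin=T30: ✗
bin=T69: ✓ → 91
bin=T12: ✓ → 59
bin=T10: ✓ → 743
bin=T22: ✗
bin=T16: ✗
bin=T58: ✗
bin=T71: ✗
weight_sum = 91 + 59 + 743 = 893
—
[a2_sum: aisle <> 'A2']
bin=T94: ✓ → 184
bin=T30: ✓ → 449
bin=T69: ✓ → 91
bin=T12: ✗
bin=T10: ✓ → 743
bin=T22: ✓ → 679
bin=T16: ✓ → 617
bin=T58: ✓ → 101
bin=T71: ✗
a2_sum = 184 + 449 + 91 + 743 + 679 + 617 + 101 = 2864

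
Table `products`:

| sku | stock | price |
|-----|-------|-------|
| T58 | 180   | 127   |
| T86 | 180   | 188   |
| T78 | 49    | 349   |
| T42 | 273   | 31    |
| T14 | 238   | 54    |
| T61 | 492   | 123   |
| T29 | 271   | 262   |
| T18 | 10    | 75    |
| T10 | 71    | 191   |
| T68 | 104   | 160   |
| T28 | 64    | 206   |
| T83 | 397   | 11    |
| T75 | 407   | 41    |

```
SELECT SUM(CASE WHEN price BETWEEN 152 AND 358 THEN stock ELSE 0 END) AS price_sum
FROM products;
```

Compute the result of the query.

sku=T58: ✗
sku=T86: ✓ → 180
sku=T78: ✓ → 49
sku=T42: ✗
sku=T14: ✗
sku=T61: ✗
sku=T29: ✓ → 271
sku=T18: ✗
sku=T10: ✓ → 71
sku=T68: ✓ → 104
sku=T28: ✓ → 64
sku=T83: ✗
sku=T75: ✗
price_sum = 180 + 49 + 271 + 71 + 104 + 64 = 739

739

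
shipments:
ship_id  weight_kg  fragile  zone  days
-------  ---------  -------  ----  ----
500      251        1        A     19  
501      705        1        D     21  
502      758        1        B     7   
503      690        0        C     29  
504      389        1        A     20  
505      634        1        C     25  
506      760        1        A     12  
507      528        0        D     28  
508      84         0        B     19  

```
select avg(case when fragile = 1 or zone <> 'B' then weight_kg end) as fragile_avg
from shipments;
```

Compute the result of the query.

589.375

ship_id=500: ✓ → 251
ship_id=501: ✓ → 705
ship_id=502: ✓ → 758
ship_id=503: ✓ → 690
ship_id=504: ✓ → 389
ship_id=505: ✓ → 634
ship_id=506: ✓ → 760
ship_id=507: ✓ → 528
ship_id=508: ✗
fragile_avg = (251 + 705 + 758 + 690 + 389 + 634 + 760 + 528) / 8 = 589.375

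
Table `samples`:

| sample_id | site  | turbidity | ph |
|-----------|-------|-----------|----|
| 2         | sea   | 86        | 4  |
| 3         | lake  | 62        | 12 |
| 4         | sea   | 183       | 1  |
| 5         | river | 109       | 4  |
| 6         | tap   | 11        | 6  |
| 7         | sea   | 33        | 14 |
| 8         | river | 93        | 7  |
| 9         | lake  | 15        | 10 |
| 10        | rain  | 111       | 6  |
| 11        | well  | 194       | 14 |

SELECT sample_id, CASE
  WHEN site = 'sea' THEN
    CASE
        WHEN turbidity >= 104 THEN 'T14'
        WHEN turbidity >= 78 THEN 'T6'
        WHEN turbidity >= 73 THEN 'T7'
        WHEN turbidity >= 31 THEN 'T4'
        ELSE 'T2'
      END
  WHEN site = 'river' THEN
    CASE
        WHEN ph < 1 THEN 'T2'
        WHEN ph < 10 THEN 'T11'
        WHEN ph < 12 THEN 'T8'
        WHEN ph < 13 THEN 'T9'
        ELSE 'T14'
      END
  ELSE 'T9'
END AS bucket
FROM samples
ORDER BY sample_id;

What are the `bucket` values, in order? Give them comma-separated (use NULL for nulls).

sample_id=2: site='sea' → inner[turbidity >= 78] → T6
sample_id=3: site='lake' → outer ELSE → T9
sample_id=4: site='sea' → inner[turbidity >= 104] → T14
sample_id=5: site='river' → inner[ph < 10] → T11
sample_id=6: site='tap' → outer ELSE → T9
sample_id=7: site='sea' → inner[turbidity >= 31] → T4
sample_id=8: site='river' → inner[ph < 10] → T11
sample_id=9: site='lake' → outer ELSE → T9
sample_id=10: site='rain' → outer ELSE → T9
sample_id=11: site='well' → outer ELSE → T9

T6, T9, T14, T11, T9, T4, T11, T9, T9, T9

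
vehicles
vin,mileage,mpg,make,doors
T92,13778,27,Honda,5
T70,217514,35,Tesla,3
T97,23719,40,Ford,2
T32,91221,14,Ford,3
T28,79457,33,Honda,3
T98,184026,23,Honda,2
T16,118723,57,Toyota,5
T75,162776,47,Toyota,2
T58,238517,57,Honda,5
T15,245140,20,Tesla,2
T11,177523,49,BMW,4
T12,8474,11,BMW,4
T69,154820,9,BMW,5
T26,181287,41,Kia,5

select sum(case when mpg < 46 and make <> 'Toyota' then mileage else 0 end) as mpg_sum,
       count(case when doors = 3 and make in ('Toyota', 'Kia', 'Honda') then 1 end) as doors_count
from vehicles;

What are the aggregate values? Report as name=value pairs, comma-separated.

mpg_sum=1199436, doors_count=1

[mpg_sum: mpg < 46 and make <> 'Toyota']
vin=T92: ✓ → 13778
vin=T70: ✓ → 217514
vin=T97: ✓ → 23719
vin=T32: ✓ → 91221
vin=T28: ✓ → 79457
vin=T98: ✓ → 184026
vin=T16: ✗
vin=T75: ✗
vin=T58: ✗
vin=T15: ✓ → 245140
vin=T11: ✗
vin=T12: ✓ → 8474
vin=T69: ✓ → 154820
vin=T26: ✓ → 181287
mpg_sum = 13778 + 217514 + 23719 + 91221 + 79457 + 184026 + 245140 + 8474 + 154820 + 181287 = 1199436
—
[doors_count: doors = 3 and make in ('Toyota', 'Kia', 'Honda')]
vin=T92: ✗
vin=T70: ✗
vin=T97: ✗
vin=T32: ✗
vin=T28: ✓ → 1
vin=T98: ✗
vin=T16: ✗
vin=T75: ✗
vin=T58: ✗
vin=T15: ✗
vin=T11: ✗
vin=T12: ✗
vin=T69: ✗
vin=T26: ✗
doors_count = COUNT(1) = 1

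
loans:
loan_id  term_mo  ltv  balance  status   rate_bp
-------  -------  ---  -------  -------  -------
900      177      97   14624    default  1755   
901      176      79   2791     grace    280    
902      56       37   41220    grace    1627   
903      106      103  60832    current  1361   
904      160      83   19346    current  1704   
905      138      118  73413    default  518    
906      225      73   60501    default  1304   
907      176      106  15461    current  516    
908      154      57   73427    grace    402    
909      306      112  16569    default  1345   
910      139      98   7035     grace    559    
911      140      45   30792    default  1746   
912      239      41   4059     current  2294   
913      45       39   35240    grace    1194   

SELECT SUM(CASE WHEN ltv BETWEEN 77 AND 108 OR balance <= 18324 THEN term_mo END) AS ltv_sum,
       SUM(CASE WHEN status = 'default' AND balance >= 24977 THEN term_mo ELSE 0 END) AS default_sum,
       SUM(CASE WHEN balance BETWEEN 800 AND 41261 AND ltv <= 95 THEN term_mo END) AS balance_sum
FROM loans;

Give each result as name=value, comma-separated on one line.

[ltv_sum: ltv BETWEEN 77 AND 108 OR balance <= 18324]
loan_id=900: ✓ → 177
loan_id=901: ✓ → 176
loan_id=902: ✗
loan_id=903: ✓ → 106
loan_id=904: ✓ → 160
loan_id=905: ✗
loan_id=906: ✗
loan_id=907: ✓ → 176
loan_id=908: ✗
loan_id=909: ✓ → 306
loan_id=910: ✓ → 139
loan_id=911: ✗
loan_id=912: ✓ → 239
loan_id=913: ✗
ltv_sum = 177 + 176 + 106 + 160 + 176 + 306 + 139 + 239 = 1479
—
[default_sum: status = 'default' AND balance >= 24977]
loan_id=900: ✗
loan_id=901: ✗
loan_id=902: ✗
loan_id=903: ✗
loan_id=904: ✗
loan_id=905: ✓ → 138
loan_id=906: ✓ → 225
loan_id=907: ✗
loan_id=908: ✗
loan_id=909: ✗
loan_id=910: ✗
loan_id=911: ✓ → 140
loan_id=912: ✗
loan_id=913: ✗
default_sum = 138 + 225 + 140 = 503
—
[balance_sum: balance BETWEEN 800 AND 41261 AND ltv <= 95]
loan_id=900: ✗
loan_id=901: ✓ → 176
loan_id=902: ✓ → 56
loan_id=903: ✗
loan_id=904: ✓ → 160
loan_id=905: ✗
loan_id=906: ✗
loan_id=907: ✗
loan_id=908: ✗
loan_id=909: ✗
loan_id=910: ✗
loan_id=911: ✓ → 140
loan_id=912: ✓ → 239
loan_id=913: ✓ → 45
balance_sum = 176 + 56 + 160 + 140 + 239 + 45 = 816

ltv_sum=1479, default_sum=503, balance_sum=816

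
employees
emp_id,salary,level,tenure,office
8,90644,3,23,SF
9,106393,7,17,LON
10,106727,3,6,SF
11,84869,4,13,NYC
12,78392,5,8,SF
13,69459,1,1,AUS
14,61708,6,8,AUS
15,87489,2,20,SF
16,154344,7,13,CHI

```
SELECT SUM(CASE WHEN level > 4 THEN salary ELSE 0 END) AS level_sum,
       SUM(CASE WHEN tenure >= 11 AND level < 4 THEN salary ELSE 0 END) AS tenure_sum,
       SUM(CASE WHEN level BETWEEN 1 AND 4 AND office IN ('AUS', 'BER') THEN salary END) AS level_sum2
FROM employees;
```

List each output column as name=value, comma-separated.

[level_sum: level > 4]
emp_id=8: ✗
emp_id=9: ✓ → 106393
emp_id=10: ✗
emp_id=11: ✗
emp_id=12: ✓ → 78392
emp_id=13: ✗
emp_id=14: ✓ → 61708
emp_id=15: ✗
emp_id=16: ✓ → 154344
level_sum = 106393 + 78392 + 61708 + 154344 = 400837
—
[tenure_sum: tenure >= 11 AND level < 4]
emp_id=8: ✓ → 90644
emp_id=9: ✗
emp_id=10: ✗
emp_id=11: ✗
emp_id=12: ✗
emp_id=13: ✗
emp_id=14: ✗
emp_id=15: ✓ → 87489
emp_id=16: ✗
tenure_sum = 90644 + 87489 = 178133
—
[level_sum2: level BETWEEN 1 AND 4 AND office IN ('AUS', 'BER')]
emp_id=8: ✗
emp_id=9: ✗
emp_id=10: ✗
emp_id=11: ✗
emp_id=12: ✗
emp_id=13: ✓ → 69459
emp_id=14: ✗
emp_id=15: ✗
emp_id=16: ✗
level_sum2 = 69459

level_sum=400837, tenure_sum=178133, level_sum2=69459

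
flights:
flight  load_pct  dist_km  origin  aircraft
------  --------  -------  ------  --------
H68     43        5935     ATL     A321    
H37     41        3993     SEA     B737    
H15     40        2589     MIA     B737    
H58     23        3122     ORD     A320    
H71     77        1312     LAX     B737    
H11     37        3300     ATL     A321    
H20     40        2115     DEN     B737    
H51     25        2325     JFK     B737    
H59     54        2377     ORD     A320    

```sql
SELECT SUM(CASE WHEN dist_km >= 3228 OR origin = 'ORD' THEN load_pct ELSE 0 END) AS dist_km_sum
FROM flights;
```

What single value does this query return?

198

flight=H68: ✓ → 43
flight=H37: ✓ → 41
flight=H15: ✗
flight=H58: ✓ → 23
flight=H71: ✗
flight=H11: ✓ → 37
flight=H20: ✗
flight=H51: ✗
flight=H59: ✓ → 54
dist_km_sum = 43 + 41 + 23 + 37 + 54 = 198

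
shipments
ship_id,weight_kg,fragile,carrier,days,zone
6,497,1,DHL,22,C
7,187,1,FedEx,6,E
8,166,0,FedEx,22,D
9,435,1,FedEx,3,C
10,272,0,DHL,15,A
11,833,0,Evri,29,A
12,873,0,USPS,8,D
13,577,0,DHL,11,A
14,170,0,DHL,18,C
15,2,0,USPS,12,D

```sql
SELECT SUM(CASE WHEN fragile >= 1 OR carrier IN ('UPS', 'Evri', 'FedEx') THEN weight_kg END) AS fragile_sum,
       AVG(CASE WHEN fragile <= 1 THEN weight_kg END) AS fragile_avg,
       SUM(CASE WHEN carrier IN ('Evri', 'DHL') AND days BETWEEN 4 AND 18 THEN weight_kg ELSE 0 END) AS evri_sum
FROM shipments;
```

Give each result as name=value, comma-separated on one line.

fragile_sum=2118, fragile_avg=401.2, evri_sum=1019

[fragile_sum: fragile >= 1 OR carrier IN ('UPS', 'Evri', 'FedEx')]
ship_id=6: ✓ → 497
ship_id=7: ✓ → 187
ship_id=8: ✓ → 166
ship_id=9: ✓ → 435
ship_id=10: ✗
ship_id=11: ✓ → 833
ship_id=12: ✗
ship_id=13: ✗
ship_id=14: ✗
ship_id=15: ✗
fragile_sum = 497 + 187 + 166 + 435 + 833 = 2118
—
[fragile_avg: fragile <= 1]
ship_id=6: ✓ → 497
ship_id=7: ✓ → 187
ship_id=8: ✓ → 166
ship_id=9: ✓ → 435
ship_id=10: ✓ → 272
ship_id=11: ✓ → 833
ship_id=12: ✓ → 873
ship_id=13: ✓ → 577
ship_id=14: ✓ → 170
ship_id=15: ✓ → 2
fragile_avg = (497 + 187 + 166 + 435 + 272 + 833 + 873 + 577 + 170 + 2) / 10 = 401.2
—
[evri_sum: carrier IN ('Evri', 'DHL') AND days BETWEEN 4 AND 18]
ship_id=6: ✗
ship_id=7: ✗
ship_id=8: ✗
ship_id=9: ✗
ship_id=10: ✓ → 272
ship_id=11: ✗
ship_id=12: ✗
ship_id=13: ✓ → 577
ship_id=14: ✓ → 170
ship_id=15: ✗
evri_sum = 272 + 577 + 170 = 1019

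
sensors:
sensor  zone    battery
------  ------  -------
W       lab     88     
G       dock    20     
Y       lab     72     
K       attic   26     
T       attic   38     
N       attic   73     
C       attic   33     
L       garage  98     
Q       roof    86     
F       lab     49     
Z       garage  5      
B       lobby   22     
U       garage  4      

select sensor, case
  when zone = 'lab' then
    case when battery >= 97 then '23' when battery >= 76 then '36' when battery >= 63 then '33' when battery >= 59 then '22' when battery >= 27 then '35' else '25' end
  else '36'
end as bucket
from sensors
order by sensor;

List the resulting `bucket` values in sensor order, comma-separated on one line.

sensor=B: zone='lobby' → outer ELSE → 36
sensor=C: zone='attic' → outer ELSE → 36
sensor=F: zone='lab' → inner[battery >= 27] → 35
sensor=G: zone='dock' → outer ELSE → 36
sensor=K: zone='attic' → outer ELSE → 36
sensor=L: zone='garage' → outer ELSE → 36
sensor=N: zone='attic' → outer ELSE → 36
sensor=Q: zone='roof' → outer ELSE → 36
sensor=T: zone='attic' → outer ELSE → 36
sensor=U: zone='garage' → outer ELSE → 36
sensor=W: zone='lab' → inner[battery >= 76] → 36
sensor=Y: zone='lab' → inner[battery >= 63] → 33
sensor=Z: zone='garage' → outer ELSE → 36

36, 36, 35, 36, 36, 36, 36, 36, 36, 36, 36, 33, 36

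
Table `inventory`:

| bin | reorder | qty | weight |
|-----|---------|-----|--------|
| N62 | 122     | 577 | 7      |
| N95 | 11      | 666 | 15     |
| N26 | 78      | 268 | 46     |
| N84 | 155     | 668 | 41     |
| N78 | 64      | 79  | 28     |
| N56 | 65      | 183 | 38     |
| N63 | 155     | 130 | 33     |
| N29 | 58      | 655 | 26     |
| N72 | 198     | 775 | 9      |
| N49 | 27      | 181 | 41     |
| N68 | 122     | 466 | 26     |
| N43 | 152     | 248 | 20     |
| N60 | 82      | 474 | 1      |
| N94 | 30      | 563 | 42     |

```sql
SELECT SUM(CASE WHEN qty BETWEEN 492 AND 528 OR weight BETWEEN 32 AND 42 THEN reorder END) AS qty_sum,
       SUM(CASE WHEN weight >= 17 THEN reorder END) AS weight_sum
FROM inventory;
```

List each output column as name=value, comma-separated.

[qty_sum: qty BETWEEN 492 AND 528 OR weight BETWEEN 32 AND 42]
bin=N62: ✗
bin=N95: ✗
bin=N26: ✗
bin=N84: ✓ → 155
bin=N78: ✗
bin=N56: ✓ → 65
bin=N63: ✓ → 155
bin=N29: ✗
bin=N72: ✗
bin=N49: ✓ → 27
bin=N68: ✗
bin=N43: ✗
bin=N60: ✗
bin=N94: ✓ → 30
qty_sum = 155 + 65 + 155 + 27 + 30 = 432
—
[weight_sum: weight >= 17]
bin=N62: ✗
bin=N95: ✗
bin=N26: ✓ → 78
bin=N84: ✓ → 155
bin=N78: ✓ → 64
bin=N56: ✓ → 65
bin=N63: ✓ → 155
bin=N29: ✓ → 58
bin=N72: ✗
bin=N49: ✓ → 27
bin=N68: ✓ → 122
bin=N43: ✓ → 152
bin=N60: ✗
bin=N94: ✓ → 30
weight_sum = 78 + 155 + 64 + 65 + 155 + 58 + 27 + 122 + 152 + 30 = 906

qty_sum=432, weight_sum=906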